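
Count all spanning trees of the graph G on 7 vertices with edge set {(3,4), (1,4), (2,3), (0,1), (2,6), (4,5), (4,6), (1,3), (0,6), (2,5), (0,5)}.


By Kirchhoff's matrix tree theorem, the number of spanning trees equals
the determinant of any cofactor of the Laplacian matrix L.
G has 7 vertices and 11 edges.
Computing the (6 x 6) cofactor determinant gives 231.

231


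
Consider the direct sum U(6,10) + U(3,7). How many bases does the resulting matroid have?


Bases of a direct sum M1 + M2: |B| = |B(M1)| * |B(M2)|.
|B(U(6,10))| = C(10,6) = 210.
|B(U(3,7))| = C(7,3) = 35.
Total bases = 210 * 35 = 7350.

7350


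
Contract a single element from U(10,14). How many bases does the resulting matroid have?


Contracting e from U(10,14) gives U(9,13).
Bases of U(9,13) = C(13,9) = 715.

715


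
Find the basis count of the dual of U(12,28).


The dual of U(r,n) is U(n-r, n) = U(16,28).
Bases of U(16,28) are all (16)-element subsets.
|B(M*)| = (28 choose 16) = 30421755.

30421755


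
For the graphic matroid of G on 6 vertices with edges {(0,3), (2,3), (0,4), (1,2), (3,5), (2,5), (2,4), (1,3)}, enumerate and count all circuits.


A circuit in a graphic matroid = edge set of a simple cycle.
G has 6 vertices and 8 edges.
Enumerating all minimal edge subsets forming cycles...
Total circuits found: 6.

6


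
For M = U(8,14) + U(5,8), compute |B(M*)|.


(M1+M2)* = M1* + M2*.
M1* = U(6,14), bases: C(14,6) = 3003.
M2* = U(3,8), bases: C(8,3) = 56.
|B(M*)| = 3003 * 56 = 168168.

168168


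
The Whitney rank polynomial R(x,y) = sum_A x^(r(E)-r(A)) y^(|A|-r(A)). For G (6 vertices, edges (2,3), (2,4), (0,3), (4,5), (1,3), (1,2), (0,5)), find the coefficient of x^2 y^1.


R(x,y) = sum over A in 2^E of x^(r(E)-r(A)) * y^(|A|-r(A)).
G has 6 vertices, 7 edges. r(E) = 5.
Enumerate all 2^7 = 128 subsets.
Count subsets with r(E)-r(A)=2 and |A|-r(A)=1: 4.

4


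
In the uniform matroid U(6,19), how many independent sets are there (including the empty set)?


Independent sets of U(6,19) are all subsets of size <= 6.
Count = C(19,0) + C(19,1) + C(19,2) + C(19,3) + C(19,4) + C(19,5) + C(19,6)
     = 1 + 19 + 171 + 969 + 3876 + 11628 + 27132
     = 43796.

43796


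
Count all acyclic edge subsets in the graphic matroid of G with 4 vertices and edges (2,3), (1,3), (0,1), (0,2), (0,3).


An independent set in a graphic matroid is an acyclic edge subset.
G has 4 vertices and 5 edges.
Enumerate all 2^5 = 32 subsets, checking for acyclicity.
Total independent sets = 24.

24


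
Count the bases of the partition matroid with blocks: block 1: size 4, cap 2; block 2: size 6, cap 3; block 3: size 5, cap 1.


A basis picks exactly ci elements from block i.
Number of bases = product of C(|Si|, ci).
= C(4,2) * C(6,3) * C(5,1)
= 6 * 20 * 5
= 600.

600


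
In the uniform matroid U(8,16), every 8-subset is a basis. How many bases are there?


Bases of U(8,16) are all 8-element subsets of the 16-element ground set.
Number of bases = C(16,8).
C(16,8) = 12870.

12870


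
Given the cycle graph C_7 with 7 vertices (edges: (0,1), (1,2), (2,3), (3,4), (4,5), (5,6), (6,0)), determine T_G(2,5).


T(C_7; x,y) = x + x^2 + ... + x^(6) + y.
T(2,5) = 2^1 + 2^2 + 2^3 + 2^4 + 2^5 + 2^6 + 5
= 2 + 4 + 8 + 16 + 32 + 64 + 5
= 131.

131


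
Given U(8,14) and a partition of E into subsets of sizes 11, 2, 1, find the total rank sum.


r(Ai) = min(|Ai|, 8) for each part.
Sum = min(11,8) + min(2,8) + min(1,8)
    = 8 + 2 + 1
    = 11.

11


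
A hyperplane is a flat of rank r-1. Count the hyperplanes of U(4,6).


Hyperplanes of U(4,6) are flats of rank 3.
In a uniform matroid, these are exactly the (3)-element subsets.
Count = C(6,3) = (6 * 5 * 4) / (1 * 2 * 3) = 20.

20


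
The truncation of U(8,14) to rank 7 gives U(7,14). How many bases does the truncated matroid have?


Truncating U(8,14) to rank 7 gives U(7,14).
Bases of U(7,14) are all 7-element subsets of 14 elements.
Number of bases = C(14,7) = 14! / (7! * 7!) = 3432.

3432


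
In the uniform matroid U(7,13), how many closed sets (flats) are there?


Flats of U(7,13): every subset of size < 7 is a flat, plus E itself.
Count = (13 choose 0) + (13 choose 1) + (13 choose 2) + (13 choose 3) + (13 choose 4) + (13 choose 5) + (13 choose 6) + 1
     = 1 + 13 + 78 + 286 + 715 + 1287 + 1716 + 1
     = 4097.

4097


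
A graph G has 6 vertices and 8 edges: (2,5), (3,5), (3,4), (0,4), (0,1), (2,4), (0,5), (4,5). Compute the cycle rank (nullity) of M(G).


Cycle rank (nullity) = |E| - r(M) = |E| - (|V| - c).
|E| = 8, |V| = 6, c = 1.
Nullity = 8 - (6 - 1) = 8 - 5 = 3.

3


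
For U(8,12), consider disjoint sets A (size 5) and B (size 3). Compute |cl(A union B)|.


|A union B| = 5 + 3 = 8 (disjoint).
In U(8,12), cl(S) = S if |S| < 8, else cl(S) = E.
Since 8 >= 8, cl(A union B) = E.
|cl(A union B)| = 12.

12


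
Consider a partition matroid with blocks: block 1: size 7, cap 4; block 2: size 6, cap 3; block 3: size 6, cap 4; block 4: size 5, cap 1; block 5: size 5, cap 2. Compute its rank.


Rank of a partition matroid = sum of min(|Si|, ci) for each block.
= min(7,4) + min(6,3) + min(6,4) + min(5,1) + min(5,2)
= 4 + 3 + 4 + 1 + 2
= 14.

14


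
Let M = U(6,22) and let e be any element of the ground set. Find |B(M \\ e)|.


Deleting e from U(6,22) gives U(6,21) since n > r.
Bases of U(6,21) = C(21,6) = 54264.

54264


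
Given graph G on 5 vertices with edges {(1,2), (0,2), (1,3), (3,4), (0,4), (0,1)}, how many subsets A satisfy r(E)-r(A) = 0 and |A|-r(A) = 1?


R(x,y) = sum over A in 2^E of x^(r(E)-r(A)) * y^(|A|-r(A)).
G has 5 vertices, 6 edges. r(E) = 4.
Enumerate all 2^6 = 64 subsets.
Count subsets with r(E)-r(A)=0 and |A|-r(A)=1: 6.

6


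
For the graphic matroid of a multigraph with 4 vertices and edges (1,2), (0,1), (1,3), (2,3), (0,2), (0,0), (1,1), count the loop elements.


In a graphic matroid, a loop is a self-loop edge (u,u) with rank 0.
Examining all 7 edges for self-loops...
Self-loops found: (0,0), (1,1)
Number of loops = 2.

2


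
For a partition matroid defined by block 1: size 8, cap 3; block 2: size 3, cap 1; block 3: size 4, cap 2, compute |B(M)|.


A basis picks exactly ci elements from block i.
Number of bases = product of C(|Si|, ci).
= C(8,3) * C(3,1) * C(4,2)
= 56 * 3 * 6
= 1008.

1008


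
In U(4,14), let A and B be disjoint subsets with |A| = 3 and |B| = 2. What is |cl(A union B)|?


|A union B| = 3 + 2 = 5 (disjoint).
In U(4,14), cl(S) = S if |S| < 4, else cl(S) = E.
Since 5 >= 4, cl(A union B) = E.
|cl(A union B)| = 14.

14


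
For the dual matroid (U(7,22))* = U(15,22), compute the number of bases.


The dual of U(r,n) is U(n-r, n) = U(15,22).
Bases of U(15,22) are all (15)-element subsets.
|B(M*)| = (22 choose 15) = 170544.

170544


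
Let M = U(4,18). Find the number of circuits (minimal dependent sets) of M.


In U(4,18), circuits are the (5)-element subsets.
Any set of 5 elements is dependent, and removing any one element gives
an independent set of size 4, so it is a minimal dependent set.
Number of circuits = C(18,5) = 18! / (5! * 13!) = 8568.

8568


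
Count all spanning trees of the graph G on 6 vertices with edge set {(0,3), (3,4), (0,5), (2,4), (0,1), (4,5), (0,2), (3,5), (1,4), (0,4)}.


By Kirchhoff's matrix tree theorem, the number of spanning trees equals
the determinant of any cofactor of the Laplacian matrix L.
G has 6 vertices and 10 edges.
Computing the (5 x 5) cofactor determinant gives 96.

96


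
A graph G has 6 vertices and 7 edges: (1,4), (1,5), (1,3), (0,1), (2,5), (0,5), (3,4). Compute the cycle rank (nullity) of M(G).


Cycle rank (nullity) = |E| - r(M) = |E| - (|V| - c).
|E| = 7, |V| = 6, c = 1.
Nullity = 7 - (6 - 1) = 7 - 5 = 2.

2


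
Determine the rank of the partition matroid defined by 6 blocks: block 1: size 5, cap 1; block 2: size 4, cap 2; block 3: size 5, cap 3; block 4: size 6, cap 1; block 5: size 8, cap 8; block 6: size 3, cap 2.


Rank of a partition matroid = sum of min(|Si|, ci) for each block.
= min(5,1) + min(4,2) + min(5,3) + min(6,1) + min(8,8) + min(3,2)
= 1 + 2 + 3 + 1 + 8 + 2
= 17.

17


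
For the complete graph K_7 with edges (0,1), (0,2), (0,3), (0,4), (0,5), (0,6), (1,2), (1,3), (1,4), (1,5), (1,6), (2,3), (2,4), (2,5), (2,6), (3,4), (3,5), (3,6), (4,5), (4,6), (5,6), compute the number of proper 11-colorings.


P(K_7, k) = k(k-1)(k-2)...(k-6).
P(11) = (11) * (10) * (9) * (8) * (7) * (6) * (5) = 1663200.

1663200


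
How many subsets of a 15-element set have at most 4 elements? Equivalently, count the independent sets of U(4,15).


Independent sets of U(4,15) are all subsets of size <= 4.
Count = C(15,0) + C(15,1) + C(15,2) + C(15,3) + C(15,4)
     = 1 + 15 + 105 + 455 + 1365
     = 1941.

1941


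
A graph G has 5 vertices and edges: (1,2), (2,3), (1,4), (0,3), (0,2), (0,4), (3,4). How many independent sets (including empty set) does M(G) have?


An independent set in a graphic matroid is an acyclic edge subset.
G has 5 vertices and 7 edges.
Enumerate all 2^7 = 128 subsets, checking for acyclicity.
Total independent sets = 86.

86


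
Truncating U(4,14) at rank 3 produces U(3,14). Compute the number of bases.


Truncating U(4,14) to rank 3 gives U(3,14).
Bases of U(3,14) are all 3-element subsets of 14 elements.
Number of bases = (14 choose 3) = 364.

364


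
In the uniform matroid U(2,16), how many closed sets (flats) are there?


Flats of U(2,16): every subset of size < 2 is a flat, plus E itself.
Count = (16 choose 0) + (16 choose 1) + 1
     = 1 + 16 + 1
     = 18.

18


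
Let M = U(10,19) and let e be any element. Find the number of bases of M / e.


Contracting e from U(10,19) gives U(9,18).
Bases of U(9,18) = C(18,9) = 18! / (9! * 9!) = 48620.

48620


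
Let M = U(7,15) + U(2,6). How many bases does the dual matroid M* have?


(M1+M2)* = M1* + M2*.
M1* = U(8,15), bases: C(15,8) = 6435.
M2* = U(4,6), bases: C(6,4) = 15.
|B(M*)| = 6435 * 15 = 96525.

96525


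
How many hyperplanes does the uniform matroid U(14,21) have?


Hyperplanes of U(14,21) are flats of rank 13.
In a uniform matroid, these are exactly the (13)-element subsets.
Count = C(21,13) = 21! / (13! * 8!) = 203490.

203490


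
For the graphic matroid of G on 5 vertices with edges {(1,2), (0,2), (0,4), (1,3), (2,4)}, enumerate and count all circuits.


A circuit in a graphic matroid = edge set of a simple cycle.
G has 5 vertices and 5 edges.
Enumerating all minimal edge subsets forming cycles...
Total circuits found: 1.

1


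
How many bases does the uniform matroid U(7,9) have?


Bases of U(7,9) are all 7-element subsets of the 9-element ground set.
Number of bases = C(9,7).
(9 choose 7) = 36.

36


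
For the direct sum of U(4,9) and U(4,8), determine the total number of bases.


Bases of a direct sum M1 + M2: |B| = |B(M1)| * |B(M2)|.
|B(U(4,9))| = C(9,4) = 126.
|B(U(4,8))| = C(8,4) = 70.
Total bases = 126 * 70 = 8820.

8820


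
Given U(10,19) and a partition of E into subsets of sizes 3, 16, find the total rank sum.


r(Ai) = min(|Ai|, 10) for each part.
Sum = min(3,10) + min(16,10)
    = 3 + 10
    = 13.

13


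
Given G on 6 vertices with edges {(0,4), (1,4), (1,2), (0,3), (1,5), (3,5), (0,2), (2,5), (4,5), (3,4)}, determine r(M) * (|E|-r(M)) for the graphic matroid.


r(M) = |V| - c = 6 - 1 = 5.
nullity = |E| - r(M) = 10 - 5 = 5.
Product = 5 * 5 = 25.

25


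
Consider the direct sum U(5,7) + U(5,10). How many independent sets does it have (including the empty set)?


For a direct sum, |I(M1+M2)| = |I(M1)| * |I(M2)|.
|I(U(5,7))| = sum C(7,k) for k=0..5 = 120.
|I(U(5,10))| = sum C(10,k) for k=0..5 = 638.
Total = 120 * 638 = 76560.

76560


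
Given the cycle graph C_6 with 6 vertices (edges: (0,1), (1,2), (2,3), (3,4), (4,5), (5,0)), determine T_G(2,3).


T(C_6; x,y) = x + x^2 + ... + x^(5) + y.
T(2,3) = 2^1 + 2^2 + 2^3 + 2^4 + 2^5 + 3
= 2 + 4 + 8 + 16 + 32 + 3
= 65.

65


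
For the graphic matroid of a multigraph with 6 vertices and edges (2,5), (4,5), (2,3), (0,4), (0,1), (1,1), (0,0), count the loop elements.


In a graphic matroid, a loop is a self-loop edge (u,u) with rank 0.
Examining all 7 edges for self-loops...
Self-loops found: (1,1), (0,0)
Number of loops = 2.

2


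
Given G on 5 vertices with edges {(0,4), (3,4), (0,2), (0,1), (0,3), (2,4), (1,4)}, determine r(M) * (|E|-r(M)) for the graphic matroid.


r(M) = |V| - c = 5 - 1 = 4.
nullity = |E| - r(M) = 7 - 4 = 3.
Product = 4 * 3 = 12.

12


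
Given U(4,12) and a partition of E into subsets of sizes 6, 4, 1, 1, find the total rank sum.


r(Ai) = min(|Ai|, 4) for each part.
Sum = min(6,4) + min(4,4) + min(1,4) + min(1,4)
    = 4 + 4 + 1 + 1
    = 10.

10


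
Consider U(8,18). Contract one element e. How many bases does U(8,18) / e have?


Contracting e from U(8,18) gives U(7,17).
Bases of U(7,17) = (17 choose 7) = 19448.

19448


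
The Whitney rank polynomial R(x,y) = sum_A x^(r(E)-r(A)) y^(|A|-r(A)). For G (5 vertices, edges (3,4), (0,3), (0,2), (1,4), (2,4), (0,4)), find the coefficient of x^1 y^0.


R(x,y) = sum over A in 2^E of x^(r(E)-r(A)) * y^(|A|-r(A)).
G has 5 vertices, 6 edges. r(E) = 4.
Enumerate all 2^6 = 64 subsets.
Count subsets with r(E)-r(A)=1 and |A|-r(A)=0: 18.

18


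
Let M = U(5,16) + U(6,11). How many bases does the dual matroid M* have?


(M1+M2)* = M1* + M2*.
M1* = U(11,16), bases: C(16,11) = 4368.
M2* = U(5,11), bases: C(11,5) = 462.
|B(M*)| = 4368 * 462 = 2018016.

2018016


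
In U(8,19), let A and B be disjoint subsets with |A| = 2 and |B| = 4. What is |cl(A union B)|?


|A union B| = 2 + 4 = 6 (disjoint).
In U(8,19), cl(S) = S if |S| < 8, else cl(S) = E.
Since 6 < 8, cl(A union B) = A union B.
|cl(A union B)| = 6.

6


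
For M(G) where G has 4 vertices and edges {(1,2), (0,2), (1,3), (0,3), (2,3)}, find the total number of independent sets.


An independent set in a graphic matroid is an acyclic edge subset.
G has 4 vertices and 5 edges.
Enumerate all 2^5 = 32 subsets, checking for acyclicity.
Total independent sets = 24.

24


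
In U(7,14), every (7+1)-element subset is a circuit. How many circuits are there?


In U(7,14), circuits are the (8)-element subsets.
Any set of 8 elements is dependent, and removing any one element gives
an independent set of size 7, so it is a minimal dependent set.
Number of circuits = (14 choose 8) = 3003.

3003


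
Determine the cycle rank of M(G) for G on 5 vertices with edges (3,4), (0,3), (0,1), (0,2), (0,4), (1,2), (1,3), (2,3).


Cycle rank (nullity) = |E| - r(M) = |E| - (|V| - c).
|E| = 8, |V| = 5, c = 1.
Nullity = 8 - (5 - 1) = 8 - 4 = 4.

4


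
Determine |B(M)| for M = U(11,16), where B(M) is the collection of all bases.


Bases of U(11,16) are all 11-element subsets of the 16-element ground set.
Number of bases = C(16,11).
C(16,11) = 16! / (11! * 5!) = 4368.

4368


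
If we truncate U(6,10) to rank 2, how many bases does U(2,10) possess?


Truncating U(6,10) to rank 2 gives U(2,10).
Bases of U(2,10) are all 2-element subsets of 10 elements.
Number of bases = C(10,2) = 10! / (2! * 8!) = 45.

45


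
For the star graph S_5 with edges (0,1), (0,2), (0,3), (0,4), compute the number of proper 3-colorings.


P(tree, k) = k * (k-1)^(4) for any tree on 5 vertices.
P(3) = 3 * 2^4 = 3 * 16 = 48.

48


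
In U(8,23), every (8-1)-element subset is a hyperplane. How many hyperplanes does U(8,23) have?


Hyperplanes of U(8,23) are flats of rank 7.
In a uniform matroid, these are exactly the (7)-element subsets.
Count = C(23,7) = 245157.

245157


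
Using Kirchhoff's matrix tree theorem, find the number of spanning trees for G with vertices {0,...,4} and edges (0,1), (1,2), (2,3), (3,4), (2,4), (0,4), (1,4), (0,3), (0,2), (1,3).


By Kirchhoff's matrix tree theorem, the number of spanning trees equals
the determinant of any cofactor of the Laplacian matrix L.
G has 5 vertices and 10 edges.
Computing the (4 x 4) cofactor determinant gives 125.

125


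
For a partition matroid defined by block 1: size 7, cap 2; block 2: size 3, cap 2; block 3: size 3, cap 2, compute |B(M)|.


A basis picks exactly ci elements from block i.
Number of bases = product of C(|Si|, ci).
= C(7,2) * C(3,2) * C(3,2)
= 21 * 3 * 3
= 189.

189


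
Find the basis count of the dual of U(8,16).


The dual of U(r,n) is U(n-r, n) = U(8,16).
Bases of U(8,16) are all (8)-element subsets.
|B(M*)| = C(16,8) = 12870.

12870


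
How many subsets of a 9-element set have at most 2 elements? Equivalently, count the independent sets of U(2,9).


Independent sets of U(2,9) are all subsets of size <= 2.
Count = C(9,0) + C(9,1) + C(9,2)
     = 1 + 9 + 36
     = 46.

46


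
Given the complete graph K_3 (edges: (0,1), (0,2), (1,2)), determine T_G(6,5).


T(K_3; x,y) = x^2 + x + y.
T(6,5) = 36 + 6 + 5 = 47.

47


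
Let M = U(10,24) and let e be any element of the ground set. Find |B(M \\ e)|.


Deleting e from U(10,24) gives U(10,23) since n > r.
Bases of U(10,23) = C(23,10) = 23! / (10! * 13!) = 1144066.

1144066


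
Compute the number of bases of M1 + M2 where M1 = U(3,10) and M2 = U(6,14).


Bases of a direct sum M1 + M2: |B| = |B(M1)| * |B(M2)|.
|B(U(3,10))| = C(10,3) = 120.
|B(U(6,14))| = C(14,6) = 3003.
Total bases = 120 * 3003 = 360360.

360360


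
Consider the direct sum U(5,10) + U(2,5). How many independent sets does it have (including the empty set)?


For a direct sum, |I(M1+M2)| = |I(M1)| * |I(M2)|.
|I(U(5,10))| = sum C(10,k) for k=0..5 = 638.
|I(U(2,5))| = sum C(5,k) for k=0..2 = 16.
Total = 638 * 16 = 10208.

10208


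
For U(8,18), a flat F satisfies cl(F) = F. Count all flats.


Flats of U(8,18): every subset of size < 8 is a flat, plus E itself.
Count = C(18,0) + C(18,1) + C(18,2) + C(18,3) + C(18,4) + C(18,5) + C(18,6) + C(18,7) + 1
     = 1 + 18 + 153 + 816 + 3060 + 8568 + 18564 + 31824 + 1
     = 63005.

63005


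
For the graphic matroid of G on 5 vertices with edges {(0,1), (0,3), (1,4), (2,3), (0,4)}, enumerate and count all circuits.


A circuit in a graphic matroid = edge set of a simple cycle.
G has 5 vertices and 5 edges.
Enumerating all minimal edge subsets forming cycles...
Total circuits found: 1.

1


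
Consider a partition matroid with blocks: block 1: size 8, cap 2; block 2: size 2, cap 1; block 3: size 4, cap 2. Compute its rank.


Rank of a partition matroid = sum of min(|Si|, ci) for each block.
= min(8,2) + min(2,1) + min(4,2)
= 2 + 1 + 2
= 5.

5


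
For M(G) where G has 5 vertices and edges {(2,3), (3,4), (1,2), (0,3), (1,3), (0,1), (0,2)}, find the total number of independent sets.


An independent set in a graphic matroid is an acyclic edge subset.
G has 5 vertices and 7 edges.
Enumerate all 2^7 = 128 subsets, checking for acyclicity.
Total independent sets = 76.

76


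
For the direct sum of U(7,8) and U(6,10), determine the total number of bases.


Bases of a direct sum M1 + M2: |B| = |B(M1)| * |B(M2)|.
|B(U(7,8))| = C(8,7) = 8.
|B(U(6,10))| = C(10,6) = 210.
Total bases = 8 * 210 = 1680.

1680


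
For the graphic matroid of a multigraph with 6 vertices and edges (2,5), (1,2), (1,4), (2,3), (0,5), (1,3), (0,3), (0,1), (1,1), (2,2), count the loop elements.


In a graphic matroid, a loop is a self-loop edge (u,u) with rank 0.
Examining all 10 edges for self-loops...
Self-loops found: (1,1), (2,2)
Number of loops = 2.

2


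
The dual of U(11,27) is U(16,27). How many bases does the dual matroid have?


The dual of U(r,n) is U(n-r, n) = U(16,27).
Bases of U(16,27) are all (16)-element subsets.
|B(M*)| = C(27,16) = 13037895.

13037895


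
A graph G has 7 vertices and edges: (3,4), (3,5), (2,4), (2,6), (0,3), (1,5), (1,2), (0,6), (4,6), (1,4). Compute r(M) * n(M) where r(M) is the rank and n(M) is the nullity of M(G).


r(M) = |V| - c = 7 - 1 = 6.
nullity = |E| - r(M) = 10 - 6 = 4.
Product = 6 * 4 = 24.

24


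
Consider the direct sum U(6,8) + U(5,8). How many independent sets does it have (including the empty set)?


For a direct sum, |I(M1+M2)| = |I(M1)| * |I(M2)|.
|I(U(6,8))| = sum C(8,k) for k=0..6 = 247.
|I(U(5,8))| = sum C(8,k) for k=0..5 = 219.
Total = 247 * 219 = 54093.

54093


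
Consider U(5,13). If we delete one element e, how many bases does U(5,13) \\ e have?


Deleting e from U(5,13) gives U(5,12) since n > r.
Bases of U(5,12) = (12 choose 5) = 792.

792


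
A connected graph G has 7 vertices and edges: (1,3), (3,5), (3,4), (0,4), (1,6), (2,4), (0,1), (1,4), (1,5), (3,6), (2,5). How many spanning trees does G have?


By Kirchhoff's matrix tree theorem, the number of spanning trees equals
the determinant of any cofactor of the Laplacian matrix L.
G has 7 vertices and 11 edges.
Computing the (6 x 6) cofactor determinant gives 151.

151


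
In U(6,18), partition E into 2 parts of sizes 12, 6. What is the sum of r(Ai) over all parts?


r(Ai) = min(|Ai|, 6) for each part.
Sum = min(12,6) + min(6,6)
    = 6 + 6
    = 12.

12


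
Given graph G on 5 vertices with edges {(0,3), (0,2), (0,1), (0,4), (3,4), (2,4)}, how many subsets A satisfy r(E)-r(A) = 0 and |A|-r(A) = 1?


R(x,y) = sum over A in 2^E of x^(r(E)-r(A)) * y^(|A|-r(A)).
G has 5 vertices, 6 edges. r(E) = 4.
Enumerate all 2^6 = 64 subsets.
Count subsets with r(E)-r(A)=0 and |A|-r(A)=1: 5.

5


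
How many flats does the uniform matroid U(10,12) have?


Flats of U(10,12): every subset of size < 10 is a flat, plus E itself.
Count = C(12,0) + C(12,1) + C(12,2) + C(12,3) + C(12,4) + C(12,5) + C(12,6) + C(12,7) + C(12,8) + C(12,9) + 1
     = 1 + 12 + 66 + 220 + 495 + 792 + 924 + 792 + 495 + 220 + 1
     = 4018.

4018


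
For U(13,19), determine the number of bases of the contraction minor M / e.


Contracting e from U(13,19) gives U(12,18).
Bases of U(12,18) = (18 choose 12) = 18564.

18564


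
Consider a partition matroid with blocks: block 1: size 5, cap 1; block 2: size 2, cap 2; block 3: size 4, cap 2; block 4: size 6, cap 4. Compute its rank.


Rank of a partition matroid = sum of min(|Si|, ci) for each block.
= min(5,1) + min(2,2) + min(4,2) + min(6,4)
= 1 + 2 + 2 + 4
= 9.

9


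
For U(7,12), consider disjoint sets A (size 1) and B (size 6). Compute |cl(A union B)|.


|A union B| = 1 + 6 = 7 (disjoint).
In U(7,12), cl(S) = S if |S| < 7, else cl(S) = E.
Since 7 >= 7, cl(A union B) = E.
|cl(A union B)| = 12.

12


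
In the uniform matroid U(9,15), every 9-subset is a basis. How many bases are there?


Bases of U(9,15) are all 9-element subsets of the 15-element ground set.
Number of bases = C(15,9).
C(15,9) = 15! / (9! * 6!) = 5005.

5005


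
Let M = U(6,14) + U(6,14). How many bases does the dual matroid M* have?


(M1+M2)* = M1* + M2*.
M1* = U(8,14), bases: C(14,8) = 3003.
M2* = U(8,14), bases: C(14,8) = 3003.
|B(M*)| = 3003 * 3003 = 9018009.

9018009


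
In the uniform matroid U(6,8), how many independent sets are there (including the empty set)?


Independent sets of U(6,8) are all subsets of size <= 6.
Count = (8 choose 0) + (8 choose 1) + (8 choose 2) + (8 choose 3) + (8 choose 4) + (8 choose 5) + (8 choose 6)
     = 1 + 8 + 28 + 56 + 70 + 56 + 28
     = 247.

247


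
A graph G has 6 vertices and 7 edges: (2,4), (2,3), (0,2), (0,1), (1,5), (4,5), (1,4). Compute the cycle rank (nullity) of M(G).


Cycle rank (nullity) = |E| - r(M) = |E| - (|V| - c).
|E| = 7, |V| = 6, c = 1.
Nullity = 7 - (6 - 1) = 7 - 5 = 2.

2


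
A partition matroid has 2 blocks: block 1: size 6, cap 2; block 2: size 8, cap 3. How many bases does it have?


A basis picks exactly ci elements from block i.
Number of bases = product of C(|Si|, ci).
= C(6,2) * C(8,3)
= 15 * 56
= 840.

840


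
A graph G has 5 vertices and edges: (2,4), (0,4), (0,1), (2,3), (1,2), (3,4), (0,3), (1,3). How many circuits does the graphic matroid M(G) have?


A circuit in a graphic matroid = edge set of a simple cycle.
G has 5 vertices and 8 edges.
Enumerating all minimal edge subsets forming cycles...
Total circuits found: 13.

13


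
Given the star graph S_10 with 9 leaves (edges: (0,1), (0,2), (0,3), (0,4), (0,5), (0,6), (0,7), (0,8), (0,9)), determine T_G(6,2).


A star on 10 vertices is a tree with 9 edges.
T(x,y) = x^(9) for any tree.
T(6,2) = 6^9 = 10077696.

10077696


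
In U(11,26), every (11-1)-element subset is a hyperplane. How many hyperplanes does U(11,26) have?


Hyperplanes of U(11,26) are flats of rank 10.
In a uniform matroid, these are exactly the (10)-element subsets.
Count = (26 choose 10) = 5311735.

5311735


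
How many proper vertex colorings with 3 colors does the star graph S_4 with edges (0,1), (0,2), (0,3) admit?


P(tree, k) = k * (k-1)^(3) for any tree on 4 vertices.
P(3) = 3 * 2^3 = 3 * 8 = 24.

24


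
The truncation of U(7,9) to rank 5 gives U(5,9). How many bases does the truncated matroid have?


Truncating U(7,9) to rank 5 gives U(5,9).
Bases of U(5,9) are all 5-element subsets of 9 elements.
Number of bases = (9 choose 5) = 126.

126


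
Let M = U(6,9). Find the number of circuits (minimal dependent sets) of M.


In U(6,9), circuits are the (7)-element subsets.
Any set of 7 elements is dependent, and removing any one element gives
an independent set of size 6, so it is a minimal dependent set.
Number of circuits = C(9,7) = 9! / (7! * 2!) = 36.

36


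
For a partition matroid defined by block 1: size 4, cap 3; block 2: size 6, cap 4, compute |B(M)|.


A basis picks exactly ci elements from block i.
Number of bases = product of C(|Si|, ci).
= C(4,3) * C(6,4)
= 4 * 15
= 60.

60


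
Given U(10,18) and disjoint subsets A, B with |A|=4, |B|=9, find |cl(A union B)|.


|A union B| = 4 + 9 = 13 (disjoint).
In U(10,18), cl(S) = S if |S| < 10, else cl(S) = E.
Since 13 >= 10, cl(A union B) = E.
|cl(A union B)| = 18.

18


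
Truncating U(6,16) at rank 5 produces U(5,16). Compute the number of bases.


Truncating U(6,16) to rank 5 gives U(5,16).
Bases of U(5,16) are all 5-element subsets of 16 elements.
Number of bases = C(16,5) = 4368.

4368


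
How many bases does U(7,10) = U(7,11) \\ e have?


Deleting e from U(7,11) gives U(7,10) since n > r.
Bases of U(7,10) = C(10,7) = 120.

120


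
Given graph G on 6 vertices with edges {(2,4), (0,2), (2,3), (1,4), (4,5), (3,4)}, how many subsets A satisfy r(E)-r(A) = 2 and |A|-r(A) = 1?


R(x,y) = sum over A in 2^E of x^(r(E)-r(A)) * y^(|A|-r(A)).
G has 6 vertices, 6 edges. r(E) = 5.
Enumerate all 2^6 = 64 subsets.
Count subsets with r(E)-r(A)=2 and |A|-r(A)=1: 3.

3


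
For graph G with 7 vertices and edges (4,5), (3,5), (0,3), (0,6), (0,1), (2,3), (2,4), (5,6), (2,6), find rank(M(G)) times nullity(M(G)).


r(M) = |V| - c = 7 - 1 = 6.
nullity = |E| - r(M) = 9 - 6 = 3.
Product = 6 * 3 = 18.

18


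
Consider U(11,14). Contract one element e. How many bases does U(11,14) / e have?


Contracting e from U(11,14) gives U(10,13).
Bases of U(10,13) = (13 choose 10) = 286.

286


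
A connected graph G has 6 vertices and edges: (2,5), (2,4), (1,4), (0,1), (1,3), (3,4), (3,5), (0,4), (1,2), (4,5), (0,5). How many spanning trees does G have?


By Kirchhoff's matrix tree theorem, the number of spanning trees equals
the determinant of any cofactor of the Laplacian matrix L.
G has 6 vertices and 11 edges.
Computing the (5 x 5) cofactor determinant gives 216.

216


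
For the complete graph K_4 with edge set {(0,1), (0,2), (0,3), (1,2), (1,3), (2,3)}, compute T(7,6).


T(K_4; x,y) = x^3 + 3x^2 + 4xy + 2x + y^3 + 3y^2 + 2y.
Substituting x=7, y=6:
= 343 + 147 + 168 + 14 + 216 + 108 + 12
= 1008.

1008


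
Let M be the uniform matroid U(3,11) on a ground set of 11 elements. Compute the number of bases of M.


Bases of U(3,11) are all 3-element subsets of the 11-element ground set.
Number of bases = C(11,3).
C(11,3) = 11! / (3! * 8!) = 165.

165


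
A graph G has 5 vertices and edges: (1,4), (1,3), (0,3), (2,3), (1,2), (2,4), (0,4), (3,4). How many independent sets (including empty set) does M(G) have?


An independent set in a graphic matroid is an acyclic edge subset.
G has 5 vertices and 8 edges.
Enumerate all 2^8 = 256 subsets, checking for acyclicity.
Total independent sets = 128.

128


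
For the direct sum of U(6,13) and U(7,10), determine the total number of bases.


Bases of a direct sum M1 + M2: |B| = |B(M1)| * |B(M2)|.
|B(U(6,13))| = C(13,6) = 1716.
|B(U(7,10))| = C(10,7) = 120.
Total bases = 1716 * 120 = 205920.

205920


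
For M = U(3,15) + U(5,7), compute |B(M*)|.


(M1+M2)* = M1* + M2*.
M1* = U(12,15), bases: C(15,12) = 455.
M2* = U(2,7), bases: C(7,2) = 21.
|B(M*)| = 455 * 21 = 9555.

9555


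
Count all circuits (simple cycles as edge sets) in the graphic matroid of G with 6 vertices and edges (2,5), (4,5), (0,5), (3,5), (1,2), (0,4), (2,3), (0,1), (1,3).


A circuit in a graphic matroid = edge set of a simple cycle.
G has 6 vertices and 9 edges.
Enumerating all minimal edge subsets forming cycles...
Total circuits found: 12.

12


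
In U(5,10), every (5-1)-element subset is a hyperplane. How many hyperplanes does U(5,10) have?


Hyperplanes of U(5,10) are flats of rank 4.
In a uniform matroid, these are exactly the (4)-element subsets.
Count = C(10,4) = 10! / (4! * 6!) = 210.

210


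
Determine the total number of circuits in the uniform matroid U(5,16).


In U(5,16), circuits are the (6)-element subsets.
Any set of 6 elements is dependent, and removing any one element gives
an independent set of size 5, so it is a minimal dependent set.
Number of circuits = (16 choose 6) = 8008.

8008


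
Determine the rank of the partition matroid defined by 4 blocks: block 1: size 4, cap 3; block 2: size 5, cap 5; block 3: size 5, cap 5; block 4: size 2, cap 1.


Rank of a partition matroid = sum of min(|Si|, ci) for each block.
= min(4,3) + min(5,5) + min(5,5) + min(2,1)
= 3 + 5 + 5 + 1
= 14.

14


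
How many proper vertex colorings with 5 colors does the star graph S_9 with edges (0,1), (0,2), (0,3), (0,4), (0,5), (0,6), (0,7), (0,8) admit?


P(tree, k) = k * (k-1)^(8) for any tree on 9 vertices.
P(5) = 5 * 4^8 = 5 * 65536 = 327680.

327680


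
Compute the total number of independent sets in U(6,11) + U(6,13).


For a direct sum, |I(M1+M2)| = |I(M1)| * |I(M2)|.
|I(U(6,11))| = sum C(11,k) for k=0..6 = 1486.
|I(U(6,13))| = sum C(13,k) for k=0..6 = 4096.
Total = 1486 * 4096 = 6086656.

6086656


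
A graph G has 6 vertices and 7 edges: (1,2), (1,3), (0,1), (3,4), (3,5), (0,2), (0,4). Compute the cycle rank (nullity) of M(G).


Cycle rank (nullity) = |E| - r(M) = |E| - (|V| - c).
|E| = 7, |V| = 6, c = 1.
Nullity = 7 - (6 - 1) = 7 - 5 = 2.

2


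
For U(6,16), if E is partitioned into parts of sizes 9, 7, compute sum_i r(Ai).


r(Ai) = min(|Ai|, 6) for each part.
Sum = min(9,6) + min(7,6)
    = 6 + 6
    = 12.

12


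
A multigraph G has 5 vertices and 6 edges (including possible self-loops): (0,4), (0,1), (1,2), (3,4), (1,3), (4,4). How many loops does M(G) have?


In a graphic matroid, a loop is a self-loop edge (u,u) with rank 0.
Examining all 6 edges for self-loops...
Self-loops found: (4,4)
Number of loops = 1.

1


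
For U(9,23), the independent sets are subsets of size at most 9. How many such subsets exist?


Independent sets of U(9,23) are all subsets of size <= 9.
Count = C(23,0) + C(23,1) + C(23,2) + C(23,3) + C(23,4) + C(23,5) + C(23,6) + C(23,7) + C(23,8) + C(23,9)
     = 1 + 23 + 253 + 1771 + 8855 + 33649 + 100947 + 245157 + 490314 + 817190
     = 1698160.

1698160


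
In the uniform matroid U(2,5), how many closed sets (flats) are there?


Flats of U(2,5): every subset of size < 2 is a flat, plus E itself.
Count = (5 choose 0) + (5 choose 1) + 1
     = 1 + 5 + 1
     = 7.

7


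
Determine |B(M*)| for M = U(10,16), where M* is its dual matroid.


The dual of U(r,n) is U(n-r, n) = U(6,16).
Bases of U(6,16) are all (6)-element subsets.
|B(M*)| = (16 choose 6) = 8008.

8008


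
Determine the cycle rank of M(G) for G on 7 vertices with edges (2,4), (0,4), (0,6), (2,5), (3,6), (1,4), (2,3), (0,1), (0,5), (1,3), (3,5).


Cycle rank (nullity) = |E| - r(M) = |E| - (|V| - c).
|E| = 11, |V| = 7, c = 1.
Nullity = 11 - (7 - 1) = 11 - 6 = 5.

5


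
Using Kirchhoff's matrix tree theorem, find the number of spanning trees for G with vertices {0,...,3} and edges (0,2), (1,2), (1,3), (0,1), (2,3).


By Kirchhoff's matrix tree theorem, the number of spanning trees equals
the determinant of any cofactor of the Laplacian matrix L.
G has 4 vertices and 5 edges.
Computing the (3 x 3) cofactor determinant gives 8.

8


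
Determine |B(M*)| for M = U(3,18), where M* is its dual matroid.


The dual of U(r,n) is U(n-r, n) = U(15,18).
Bases of U(15,18) are all (15)-element subsets.
|B(M*)| = C(18,15) = 18! / (15! * 3!) = 816.

816


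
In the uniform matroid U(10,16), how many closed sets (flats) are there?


Flats of U(10,16): every subset of size < 10 is a flat, plus E itself.
Count = (16 choose 0) + (16 choose 1) + (16 choose 2) + (16 choose 3) + (16 choose 4) + (16 choose 5) + (16 choose 6) + (16 choose 7) + (16 choose 8) + (16 choose 9) + 1
     = 1 + 16 + 120 + 560 + 1820 + 4368 + 8008 + 11440 + 12870 + 11440 + 1
     = 50644.

50644


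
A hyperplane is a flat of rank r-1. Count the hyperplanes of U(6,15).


Hyperplanes of U(6,15) are flats of rank 5.
In a uniform matroid, these are exactly the (5)-element subsets.
Count = C(15,5) = 3003.

3003


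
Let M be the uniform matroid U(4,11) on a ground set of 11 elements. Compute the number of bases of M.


Bases of U(4,11) are all 4-element subsets of the 11-element ground set.
Number of bases = C(11,4).
(11 choose 4) = 330.

330


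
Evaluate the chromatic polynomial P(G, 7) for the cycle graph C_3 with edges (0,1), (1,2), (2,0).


P(C_3, k) = (k-1)^3 + (-1)^3*(k-1).
P(7) = (6)^3 - 6
= 216 - 6 = 210.

210


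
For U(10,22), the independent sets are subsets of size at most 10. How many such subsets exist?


Independent sets of U(10,22) are all subsets of size <= 10.
Count = C(22,0) + C(22,1) + C(22,2) + C(22,3) + C(22,4) + C(22,5) + C(22,6) + C(22,7) + C(22,8) + C(22,9) + C(22,10)
     = 1 + 22 + 231 + 1540 + 7315 + 26334 + 74613 + 170544 + 319770 + 497420 + 646646
     = 1744436.

1744436


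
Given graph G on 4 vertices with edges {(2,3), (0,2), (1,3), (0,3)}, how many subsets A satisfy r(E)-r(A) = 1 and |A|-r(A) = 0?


R(x,y) = sum over A in 2^E of x^(r(E)-r(A)) * y^(|A|-r(A)).
G has 4 vertices, 4 edges. r(E) = 3.
Enumerate all 2^4 = 16 subsets.
Count subsets with r(E)-r(A)=1 and |A|-r(A)=0: 6.

6


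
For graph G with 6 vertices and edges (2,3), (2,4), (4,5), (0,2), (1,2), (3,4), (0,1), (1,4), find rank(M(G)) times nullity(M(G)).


r(M) = |V| - c = 6 - 1 = 5.
nullity = |E| - r(M) = 8 - 5 = 3.
Product = 5 * 3 = 15.

15


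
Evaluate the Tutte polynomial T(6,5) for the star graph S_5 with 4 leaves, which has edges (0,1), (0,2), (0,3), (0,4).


A star on 5 vertices is a tree with 4 edges.
T(x,y) = x^(4) for any tree.
T(6,5) = 6^4 = 1296.

1296


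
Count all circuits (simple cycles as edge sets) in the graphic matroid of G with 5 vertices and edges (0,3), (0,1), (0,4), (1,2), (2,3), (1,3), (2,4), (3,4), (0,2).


A circuit in a graphic matroid = edge set of a simple cycle.
G has 5 vertices and 9 edges.
Enumerating all minimal edge subsets forming cycles...
Total circuits found: 22.

22


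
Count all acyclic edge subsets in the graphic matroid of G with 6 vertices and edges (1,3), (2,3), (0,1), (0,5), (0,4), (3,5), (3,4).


An independent set in a graphic matroid is an acyclic edge subset.
G has 6 vertices and 7 edges.
Enumerate all 2^7 = 128 subsets, checking for acyclicity.
Total independent sets = 108.

108


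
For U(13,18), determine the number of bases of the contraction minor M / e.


Contracting e from U(13,18) gives U(12,17).
Bases of U(12,17) = C(17,12) = 17! / (12! * 5!) = 6188.

6188


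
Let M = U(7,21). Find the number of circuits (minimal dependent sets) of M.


In U(7,21), circuits are the (8)-element subsets.
Any set of 8 elements is dependent, and removing any one element gives
an independent set of size 7, so it is a minimal dependent set.
Number of circuits = C(21,8) = 21! / (8! * 13!) = 203490.

203490


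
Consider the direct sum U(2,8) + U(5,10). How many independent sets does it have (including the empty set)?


For a direct sum, |I(M1+M2)| = |I(M1)| * |I(M2)|.
|I(U(2,8))| = sum C(8,k) for k=0..2 = 37.
|I(U(5,10))| = sum C(10,k) for k=0..5 = 638.
Total = 37 * 638 = 23606.

23606


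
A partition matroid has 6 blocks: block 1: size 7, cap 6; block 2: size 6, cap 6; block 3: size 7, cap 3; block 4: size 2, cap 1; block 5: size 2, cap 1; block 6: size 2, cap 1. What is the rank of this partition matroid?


Rank of a partition matroid = sum of min(|Si|, ci) for each block.
= min(7,6) + min(6,6) + min(7,3) + min(2,1) + min(2,1) + min(2,1)
= 6 + 6 + 3 + 1 + 1 + 1
= 18.

18


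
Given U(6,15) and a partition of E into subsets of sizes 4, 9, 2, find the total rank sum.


r(Ai) = min(|Ai|, 6) for each part.
Sum = min(4,6) + min(9,6) + min(2,6)
    = 4 + 6 + 2
    = 12.

12


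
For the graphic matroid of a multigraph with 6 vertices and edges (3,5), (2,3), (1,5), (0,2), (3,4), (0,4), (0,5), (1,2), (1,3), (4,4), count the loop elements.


In a graphic matroid, a loop is a self-loop edge (u,u) with rank 0.
Examining all 10 edges for self-loops...
Self-loops found: (4,4)
Number of loops = 1.

1


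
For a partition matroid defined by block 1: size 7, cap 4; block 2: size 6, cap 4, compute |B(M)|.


A basis picks exactly ci elements from block i.
Number of bases = product of C(|Si|, ci).
= C(7,4) * C(6,4)
= 35 * 15
= 525.

525


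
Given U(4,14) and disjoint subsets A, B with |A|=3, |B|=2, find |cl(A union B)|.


|A union B| = 3 + 2 = 5 (disjoint).
In U(4,14), cl(S) = S if |S| < 4, else cl(S) = E.
Since 5 >= 4, cl(A union B) = E.
|cl(A union B)| = 14.

14


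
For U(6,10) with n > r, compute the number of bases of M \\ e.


Deleting e from U(6,10) gives U(6,9) since n > r.
Bases of U(6,9) = (9 choose 6) = 84.

84


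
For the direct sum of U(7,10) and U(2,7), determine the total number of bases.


Bases of a direct sum M1 + M2: |B| = |B(M1)| * |B(M2)|.
|B(U(7,10))| = C(10,7) = 120.
|B(U(2,7))| = C(7,2) = 21.
Total bases = 120 * 21 = 2520.

2520


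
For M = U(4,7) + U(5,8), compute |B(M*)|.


(M1+M2)* = M1* + M2*.
M1* = U(3,7), bases: C(7,3) = 35.
M2* = U(3,8), bases: C(8,3) = 56.
|B(M*)| = 35 * 56 = 1960.

1960


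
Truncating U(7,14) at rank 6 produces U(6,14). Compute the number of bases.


Truncating U(7,14) to rank 6 gives U(6,14).
Bases of U(6,14) are all 6-element subsets of 14 elements.
Number of bases = C(14,6) = 3003.

3003


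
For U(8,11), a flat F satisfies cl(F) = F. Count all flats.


Flats of U(8,11): every subset of size < 8 is a flat, plus E itself.
Count = C(11,0) + C(11,1) + C(11,2) + C(11,3) + C(11,4) + C(11,5) + C(11,6) + C(11,7) + 1
     = 1 + 11 + 55 + 165 + 330 + 462 + 462 + 330 + 1
     = 1817.

1817


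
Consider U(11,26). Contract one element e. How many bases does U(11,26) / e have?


Contracting e from U(11,26) gives U(10,25).
Bases of U(10,25) = C(25,10) = 3268760.

3268760


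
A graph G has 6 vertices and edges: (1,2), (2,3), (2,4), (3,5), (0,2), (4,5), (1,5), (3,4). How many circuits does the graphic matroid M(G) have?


A circuit in a graphic matroid = edge set of a simple cycle.
G has 6 vertices and 8 edges.
Enumerating all minimal edge subsets forming cycles...
Total circuits found: 7.

7


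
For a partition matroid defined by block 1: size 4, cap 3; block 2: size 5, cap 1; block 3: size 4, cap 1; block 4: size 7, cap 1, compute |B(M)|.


A basis picks exactly ci elements from block i.
Number of bases = product of C(|Si|, ci).
= C(4,3) * C(5,1) * C(4,1) * C(7,1)
= 4 * 5 * 4 * 7
= 560.

560
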